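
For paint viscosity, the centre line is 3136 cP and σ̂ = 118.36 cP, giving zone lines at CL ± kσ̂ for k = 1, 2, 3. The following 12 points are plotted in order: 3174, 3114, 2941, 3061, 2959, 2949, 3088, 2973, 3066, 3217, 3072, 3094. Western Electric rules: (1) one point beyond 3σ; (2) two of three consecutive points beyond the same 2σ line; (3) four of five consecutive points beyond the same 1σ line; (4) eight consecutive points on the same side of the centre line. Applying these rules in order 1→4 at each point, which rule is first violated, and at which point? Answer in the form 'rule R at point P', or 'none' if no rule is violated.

Zone of each point (C = within 1σ̂, B = 1σ̂–2σ̂, A = 2σ̂–3σ̂, * = beyond 3σ̂; sign = side of CL): 1:+C, 2:-C, 3:-B, 4:-C, 5:-B, 6:-B, 7:-C, 8:-B, 9:-C, 10:+C, 11:-C, 12:-C
Rule 4 (eight consecutive points on the same side of the centre line) is satisfied at point 9.

rule 4 at point 9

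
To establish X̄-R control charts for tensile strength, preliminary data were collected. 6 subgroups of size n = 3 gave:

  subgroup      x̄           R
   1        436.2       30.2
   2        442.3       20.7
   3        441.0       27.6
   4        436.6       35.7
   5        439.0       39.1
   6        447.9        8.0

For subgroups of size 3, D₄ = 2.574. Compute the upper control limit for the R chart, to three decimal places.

R̄ = (30.2 + 20.7 + 27.6 + 35.7 + 39.1 + 8.0) / 6 = 161.3000 / 6 = 26.8833
UCL_R = D₄·R̄ = 2.574 × 26.8833 = 69.1977

69.198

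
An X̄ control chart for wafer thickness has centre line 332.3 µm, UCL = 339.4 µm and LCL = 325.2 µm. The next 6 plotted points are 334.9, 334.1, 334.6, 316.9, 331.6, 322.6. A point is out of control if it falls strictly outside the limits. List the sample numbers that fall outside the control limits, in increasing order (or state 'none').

4, 6

Compare each point to [325.2, 339.4]: sample 4 = 316.9 < LCL; sample 6 = 322.6 < LCL.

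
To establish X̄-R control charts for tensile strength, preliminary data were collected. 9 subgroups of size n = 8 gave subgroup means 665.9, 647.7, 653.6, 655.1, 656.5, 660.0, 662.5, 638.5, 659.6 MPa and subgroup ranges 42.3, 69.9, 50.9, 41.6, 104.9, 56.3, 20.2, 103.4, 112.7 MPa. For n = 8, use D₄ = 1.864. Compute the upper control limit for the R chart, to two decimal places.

124.72

R̄ = (42.3 + 69.9 + 50.9 + 41.6 + 104.9 + 56.3 + 20.2 + 103.4 + 112.7) / 9 = 602.2000 / 9 = 66.9111
UCL_R = D₄·R̄ = 1.864 × 66.9111 = 124.7223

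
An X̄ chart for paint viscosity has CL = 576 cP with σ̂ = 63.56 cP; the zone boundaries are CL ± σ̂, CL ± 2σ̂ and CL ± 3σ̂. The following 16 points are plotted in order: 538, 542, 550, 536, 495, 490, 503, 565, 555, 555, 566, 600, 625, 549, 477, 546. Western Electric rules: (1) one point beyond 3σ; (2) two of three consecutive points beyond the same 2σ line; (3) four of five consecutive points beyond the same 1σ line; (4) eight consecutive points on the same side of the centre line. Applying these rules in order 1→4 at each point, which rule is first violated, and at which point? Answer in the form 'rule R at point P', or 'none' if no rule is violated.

Zone of each point (C = within 1σ̂, B = 1σ̂–2σ̂, A = 2σ̂–3σ̂, * = beyond 3σ̂; sign = side of CL): 1:-C, 2:-C, 3:-C, 4:-C, 5:-B, 6:-B, 7:-B, 8:-C, 9:-C, 10:-C, 11:-C, 12:+C, 13:+C, 14:-C, 15:-B, 16:-C
Rule 4 (eight consecutive points on the same side of the centre line) is satisfied at point 8.

rule 4 at point 8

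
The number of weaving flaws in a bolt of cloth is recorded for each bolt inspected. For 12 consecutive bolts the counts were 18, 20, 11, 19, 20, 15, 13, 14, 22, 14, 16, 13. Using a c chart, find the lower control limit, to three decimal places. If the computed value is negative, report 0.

c̄ = (18 + 20 + 11 + 19 + 20 + 15 + 13 + 14 + 22 + 14 + 16 + 13) / 12 = 195 / 12 = 16.2500
LCL = c̄ − 3√c̄ = 16.2500 − 3 × 4.0311 = 4.1566

4.157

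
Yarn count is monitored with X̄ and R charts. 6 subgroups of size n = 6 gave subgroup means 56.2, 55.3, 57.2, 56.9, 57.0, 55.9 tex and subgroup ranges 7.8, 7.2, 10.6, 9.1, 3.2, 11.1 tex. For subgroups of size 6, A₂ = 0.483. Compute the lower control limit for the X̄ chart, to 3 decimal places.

X̄̄ = (56.2 + 55.3 + 57.2 + 56.9 + 57.0 + 55.9) / 6 = 338.5000 / 6 = 56.4167
R̄ = (7.8 + 7.2 + 10.6 + 9.1 + 3.2 + 11.1) / 6 = 49.0000 / 6 = 8.1667
LCL = X̄̄ − A₂·R̄ = 56.4167 − 0.483 × 8.1667 = 52.4722

52.472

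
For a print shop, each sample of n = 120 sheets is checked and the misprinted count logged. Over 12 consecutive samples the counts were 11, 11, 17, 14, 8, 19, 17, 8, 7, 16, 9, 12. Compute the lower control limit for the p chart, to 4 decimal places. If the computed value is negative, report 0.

0.0201

p̄ = Σdᵢ / (k·n) = 149 / (12 × 120) = 0.10347
LCL = p̄ − 3·√(p̄(1−p̄)/n) = 0.10347 − 3 × 0.02780 = 0.02006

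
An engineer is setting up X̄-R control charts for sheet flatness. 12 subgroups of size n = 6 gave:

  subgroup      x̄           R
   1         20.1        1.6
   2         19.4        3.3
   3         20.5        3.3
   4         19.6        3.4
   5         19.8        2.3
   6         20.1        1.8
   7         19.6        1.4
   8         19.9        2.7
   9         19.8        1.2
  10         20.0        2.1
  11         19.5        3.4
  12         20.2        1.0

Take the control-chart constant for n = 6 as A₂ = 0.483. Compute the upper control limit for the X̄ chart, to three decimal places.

X̄̄ = (20.1 + 19.4 + 20.5 + 19.6 + 19.8 + 20.1 + 19.6 + 19.9 + 19.8 + 20.0 + 19.5 + 20.2) / 12 = 238.5000 / 12 = 19.8750
R̄ = (1.6 + 3.3 + 3.3 + 3.4 + 2.3 + 1.8 + 1.4 + 2.7 + 1.2 + 2.1 + 3.4 + 1.0) / 12 = 27.5000 / 12 = 2.2917
UCL = X̄̄ + A₂·R̄ = 19.8750 + 0.483 × 2.2917 = 20.9819

20.982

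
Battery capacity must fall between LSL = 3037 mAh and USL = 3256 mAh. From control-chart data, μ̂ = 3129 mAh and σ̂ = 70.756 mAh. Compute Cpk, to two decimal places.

Cpu = (USL − μ̂) / (3σ̂) = (3256 − 3129) / (3 × 70.756) = 0.5983; Cpl = (μ̂ − LSL) / (3σ̂) = (3129 − 3037) / (3 × 70.756) = 0.4334; Cpk = min(Cpu, Cpl) = 0.4334

0.43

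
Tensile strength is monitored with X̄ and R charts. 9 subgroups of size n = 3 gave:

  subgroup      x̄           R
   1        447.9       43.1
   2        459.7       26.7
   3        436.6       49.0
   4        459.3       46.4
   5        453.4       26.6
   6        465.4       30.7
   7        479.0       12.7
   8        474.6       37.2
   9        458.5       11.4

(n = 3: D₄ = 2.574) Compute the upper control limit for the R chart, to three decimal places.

R̄ = (43.1 + 26.7 + 49.0 + 46.4 + 26.6 + 30.7 + 12.7 + 37.2 + 11.4) / 9 = 283.8000 / 9 = 31.5333
UCL_R = D₄·R̄ = 2.574 × 31.5333 = 81.1668

81.167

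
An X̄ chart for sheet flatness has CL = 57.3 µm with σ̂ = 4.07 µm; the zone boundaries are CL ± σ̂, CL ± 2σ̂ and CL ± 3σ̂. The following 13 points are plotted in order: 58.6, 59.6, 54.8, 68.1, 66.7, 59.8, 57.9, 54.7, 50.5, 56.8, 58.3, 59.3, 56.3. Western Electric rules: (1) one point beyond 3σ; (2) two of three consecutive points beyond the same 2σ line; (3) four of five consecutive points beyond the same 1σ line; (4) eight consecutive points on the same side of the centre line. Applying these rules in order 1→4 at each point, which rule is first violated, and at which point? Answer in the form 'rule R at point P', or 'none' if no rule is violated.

rule 2 at point 5

Zone of each point (C = within 1σ̂, B = 1σ̂–2σ̂, A = 2σ̂–3σ̂, * = beyond 3σ̂; sign = side of CL): 1:+C, 2:+C, 3:-C, 4:+A, 5:+A, 6:+C, 7:+C, 8:-C, 9:-B, 10:-C, 11:+C, 12:+C, 13:-C
Rule 2 (two of three consecutive points beyond the same 2σ limit) is satisfied at point 5.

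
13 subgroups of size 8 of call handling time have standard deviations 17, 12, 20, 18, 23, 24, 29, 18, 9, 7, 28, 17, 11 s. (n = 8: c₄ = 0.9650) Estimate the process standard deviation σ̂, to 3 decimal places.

18.573

s̄ = (17 + 12 + 20 + 18 + 23 + 24 + 29 + 18 + 9 + 7 + 28 + 17 + 11) / 13 = 17.9231
σ̂ = s̄ / c₄ = 17.9231 / 0.9650 = 18.5731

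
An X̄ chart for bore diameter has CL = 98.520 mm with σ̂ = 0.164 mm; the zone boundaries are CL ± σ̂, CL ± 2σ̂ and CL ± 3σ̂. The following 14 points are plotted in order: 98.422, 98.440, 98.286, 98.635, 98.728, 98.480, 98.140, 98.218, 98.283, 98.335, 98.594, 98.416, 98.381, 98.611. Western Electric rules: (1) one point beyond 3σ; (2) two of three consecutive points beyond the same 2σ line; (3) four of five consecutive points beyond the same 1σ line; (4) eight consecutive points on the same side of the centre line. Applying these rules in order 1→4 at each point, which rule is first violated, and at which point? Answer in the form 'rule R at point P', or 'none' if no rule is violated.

rule 3 at point 10

Zone of each point (C = within 1σ̂, B = 1σ̂–2σ̂, A = 2σ̂–3σ̂, * = beyond 3σ̂; sign = side of CL): 1:-C, 2:-C, 3:-B, 4:+C, 5:+B, 6:-C, 7:-A, 8:-B, 9:-B, 10:-B, 11:+C, 12:-C, 13:-C, 14:+C
Rule 3 (four of five consecutive points beyond the same 1σ limit) is satisfied at point 10.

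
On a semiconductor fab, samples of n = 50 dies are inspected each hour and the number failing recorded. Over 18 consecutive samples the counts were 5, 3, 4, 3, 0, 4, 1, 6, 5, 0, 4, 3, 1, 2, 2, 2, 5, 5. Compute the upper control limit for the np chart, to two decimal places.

p̄ = Σdᵢ / (k·n) = 55 / (18 × 50) = 0.06111
UCL = np̄ + 3·√(np̄(1−p̄)) = 3.0556 + 3 × √(3.0556×0.93889) = 3.0556 + 3 × 1.6938 = 8.1368

8.14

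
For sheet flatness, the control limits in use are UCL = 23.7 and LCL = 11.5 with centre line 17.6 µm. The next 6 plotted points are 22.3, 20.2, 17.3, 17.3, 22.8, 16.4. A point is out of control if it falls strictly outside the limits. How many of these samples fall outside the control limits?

All 6 points lie within [11.5, 23.7].

0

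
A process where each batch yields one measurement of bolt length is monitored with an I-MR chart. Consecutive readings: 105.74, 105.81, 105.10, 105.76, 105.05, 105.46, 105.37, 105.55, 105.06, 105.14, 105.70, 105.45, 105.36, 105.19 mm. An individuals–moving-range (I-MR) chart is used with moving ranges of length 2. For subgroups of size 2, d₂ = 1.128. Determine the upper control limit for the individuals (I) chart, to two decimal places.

X̄ = (105.74 + 105.81 + 105.10 + 105.76 + 105.05 + 105.46 + 105.37 + 105.55 + 105.06 + 105.14 + 105.70 + 105.45 + 105.36 + 105.19) / 14 = 105.4100
Moving ranges: 0.07, 0.71, 0.66, 0.71, 0.41, 0.09, 0.18, 0.49, 0.08, 0.56, 0.25, 0.09, 0.17; M̄R̄ = 4.4700 / 13 = 0.3438
UCL = X̄ + 3·M̄R̄/d₂ = 105.4100 + 3 × 0.3438 / 1.128 = 106.3245

106.32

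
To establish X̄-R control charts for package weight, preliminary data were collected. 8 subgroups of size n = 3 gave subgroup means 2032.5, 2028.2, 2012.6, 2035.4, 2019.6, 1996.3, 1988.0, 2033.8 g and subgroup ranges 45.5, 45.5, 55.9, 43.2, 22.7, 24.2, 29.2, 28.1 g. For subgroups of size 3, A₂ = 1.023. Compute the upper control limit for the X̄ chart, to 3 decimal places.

X̄̄ = (2032.5 + 2028.2 + 2012.6 + 2035.4 + 2019.6 + 1996.3 + 1988.0 + 2033.8) / 8 = 16146.4000 / 8 = 2018.3000
R̄ = (45.5 + 45.5 + 55.9 + 43.2 + 22.7 + 24.2 + 29.2 + 28.1) / 8 = 294.3000 / 8 = 36.7875
UCL = X̄̄ + A₂·R̄ = 2018.3000 + 1.023 × 36.7875 = 2055.9336

2055.934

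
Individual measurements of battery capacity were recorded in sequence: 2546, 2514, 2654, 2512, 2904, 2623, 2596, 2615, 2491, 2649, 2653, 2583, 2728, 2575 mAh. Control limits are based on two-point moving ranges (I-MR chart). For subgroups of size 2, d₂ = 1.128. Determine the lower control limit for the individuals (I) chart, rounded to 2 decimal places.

2272.23

X̄ = (2546 + 2514 + 2654 + 2512 + 2904 + 2623 + 2596 + 2615 + 2491 + 2649 + 2653 + 2583 + 2728 + 2575) / 14 = 2617.3571
Moving ranges: 32, 140, 142, 392, 281, 27, 19, 124, 158, 4, 70, 145, 153; M̄R̄ = 1687.0000 / 13 = 129.7692
LCL = X̄ − 3·M̄R̄/d₂ = 2617.3571 − 3 × 129.7692 / 1.128 = 2272.2262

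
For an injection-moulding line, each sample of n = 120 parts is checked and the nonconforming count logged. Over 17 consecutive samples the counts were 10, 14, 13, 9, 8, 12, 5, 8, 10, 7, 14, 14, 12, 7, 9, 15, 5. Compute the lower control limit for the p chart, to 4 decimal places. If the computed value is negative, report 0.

p̄ = Σdᵢ / (k·n) = 172 / (17 × 120) = 0.08431
LCL = p̄ − 3·√(p̄(1−p̄)/n) = 0.08431 − 3 × 0.02536 = 0.00822

0.0082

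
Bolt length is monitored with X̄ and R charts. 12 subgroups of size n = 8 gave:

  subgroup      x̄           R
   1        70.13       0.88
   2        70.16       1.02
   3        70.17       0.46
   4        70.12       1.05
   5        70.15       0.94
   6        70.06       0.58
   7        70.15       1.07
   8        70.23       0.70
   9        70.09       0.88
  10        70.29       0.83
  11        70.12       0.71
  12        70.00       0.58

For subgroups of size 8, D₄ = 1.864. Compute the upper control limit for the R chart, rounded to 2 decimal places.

1.51

R̄ = (0.88 + 1.02 + 0.46 + 1.05 + 0.94 + 0.58 + 1.07 + 0.70 + 0.88 + 0.83 + 0.71 + 0.58) / 12 = 9.7000 / 12 = 0.8083
UCL_R = D₄·R̄ = 1.864 × 0.8083 = 1.5067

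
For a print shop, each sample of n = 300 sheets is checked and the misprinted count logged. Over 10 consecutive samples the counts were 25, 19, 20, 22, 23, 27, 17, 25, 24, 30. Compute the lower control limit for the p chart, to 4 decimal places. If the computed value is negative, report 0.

0.0311

p̄ = Σdᵢ / (k·n) = 232 / (10 × 300) = 0.07733
LCL = p̄ − 3·√(p̄(1−p̄)/n) = 0.07733 − 3 × 0.01542 = 0.03107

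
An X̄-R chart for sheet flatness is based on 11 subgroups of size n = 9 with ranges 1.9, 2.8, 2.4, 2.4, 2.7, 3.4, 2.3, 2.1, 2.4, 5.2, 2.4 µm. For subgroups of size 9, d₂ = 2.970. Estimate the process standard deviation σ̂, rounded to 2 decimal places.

0.92

R̄ = (1.9 + 2.8 + 2.4 + 2.4 + 2.7 + 3.4 + 2.3 + 2.1 + 2.4 + 5.2 + 2.4) / 11 = 2.7273
σ̂ = R̄ / d₂ = 2.7273 / 2.970 = 0.9183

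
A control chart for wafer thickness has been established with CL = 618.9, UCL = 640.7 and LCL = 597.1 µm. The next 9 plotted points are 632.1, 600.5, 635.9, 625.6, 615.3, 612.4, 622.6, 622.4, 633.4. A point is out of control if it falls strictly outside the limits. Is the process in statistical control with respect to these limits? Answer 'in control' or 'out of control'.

in control

All 9 points lie within [597.1, 640.7].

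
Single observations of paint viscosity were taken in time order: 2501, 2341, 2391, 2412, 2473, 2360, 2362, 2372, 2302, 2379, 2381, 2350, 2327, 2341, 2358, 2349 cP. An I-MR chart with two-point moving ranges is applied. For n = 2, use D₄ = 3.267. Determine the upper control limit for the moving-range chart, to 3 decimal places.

143.748

Moving ranges: 160, 50, 21, 61, 113, 2, 10, 70, 77, 2, 31, 23, 14, 17, 9; M̄R̄ = 660.0000 / 15 = 44.0000
UCL_MR = D₄·M̄R̄ = 3.267 × 44.0000 = 143.7480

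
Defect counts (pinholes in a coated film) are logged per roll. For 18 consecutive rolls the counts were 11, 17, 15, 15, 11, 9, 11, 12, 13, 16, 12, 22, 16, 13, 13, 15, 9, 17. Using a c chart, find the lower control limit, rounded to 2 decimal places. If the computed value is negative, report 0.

2.61

c̄ = (11 + 17 + 15 + 15 + 11 + 9 + 11 + 12 + 13 + 16 + 12 + 22 + 16 + 13 + 13 + 15 + 9 + 17) / 18 = 247 / 18 = 13.7222
LCL = c̄ − 3√c̄ = 13.7222 − 3 × 3.7044 = 2.6092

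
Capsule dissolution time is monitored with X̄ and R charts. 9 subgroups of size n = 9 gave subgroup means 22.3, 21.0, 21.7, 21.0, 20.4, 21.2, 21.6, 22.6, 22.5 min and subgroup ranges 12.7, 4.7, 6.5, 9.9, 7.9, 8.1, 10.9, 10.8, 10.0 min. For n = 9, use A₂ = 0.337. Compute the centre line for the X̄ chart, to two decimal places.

X̄̄ = (22.3 + 21.0 + 21.7 + 21.0 + 20.4 + 21.2 + 21.6 + 22.6 + 22.5) / 9 = 194.3000 / 9 = 21.5889
CL = X̄̄ = 21.5889

21.59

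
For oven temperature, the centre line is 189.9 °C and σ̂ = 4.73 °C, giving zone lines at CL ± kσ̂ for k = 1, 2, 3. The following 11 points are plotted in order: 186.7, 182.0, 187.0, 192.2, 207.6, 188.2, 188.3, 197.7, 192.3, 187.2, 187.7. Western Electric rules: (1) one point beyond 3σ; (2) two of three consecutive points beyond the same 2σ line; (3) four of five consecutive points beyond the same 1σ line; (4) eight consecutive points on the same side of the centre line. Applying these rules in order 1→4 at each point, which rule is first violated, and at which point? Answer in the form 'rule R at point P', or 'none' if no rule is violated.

Zone of each point (C = within 1σ̂, B = 1σ̂–2σ̂, A = 2σ̂–3σ̂, * = beyond 3σ̂; sign = side of CL): 1:-C, 2:-B, 3:-C, 4:+C, 5:+*, 6:-C, 7:-C, 8:+B, 9:+C, 10:-C, 11:-C
Rule 1 (one point beyond the 3σ limits) is satisfied at point 5.

rule 1 at point 5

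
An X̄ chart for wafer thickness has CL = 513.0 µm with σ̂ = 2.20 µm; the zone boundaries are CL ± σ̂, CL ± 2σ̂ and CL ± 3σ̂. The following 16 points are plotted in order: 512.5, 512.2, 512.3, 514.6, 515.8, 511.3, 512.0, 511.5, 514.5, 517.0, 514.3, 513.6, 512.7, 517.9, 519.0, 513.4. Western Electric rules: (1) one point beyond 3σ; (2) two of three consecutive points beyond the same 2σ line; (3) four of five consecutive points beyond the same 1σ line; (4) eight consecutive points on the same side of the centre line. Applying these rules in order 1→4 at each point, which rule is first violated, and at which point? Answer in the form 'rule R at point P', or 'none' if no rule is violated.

rule 2 at point 15

Zone of each point (C = within 1σ̂, B = 1σ̂–2σ̂, A = 2σ̂–3σ̂, * = beyond 3σ̂; sign = side of CL): 1:-C, 2:-C, 3:-C, 4:+C, 5:+B, 6:-C, 7:-C, 8:-C, 9:+C, 10:+B, 11:+C, 12:+C, 13:-C, 14:+A, 15:+A, 16:+C
Rule 2 (two of three consecutive points beyond the same 2σ limit) is satisfied at point 15.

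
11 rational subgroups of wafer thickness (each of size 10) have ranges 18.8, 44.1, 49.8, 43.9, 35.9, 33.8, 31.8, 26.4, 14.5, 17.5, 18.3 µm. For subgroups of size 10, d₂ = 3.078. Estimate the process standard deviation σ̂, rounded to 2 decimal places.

9.89

R̄ = (18.8 + 44.1 + 49.8 + 43.9 + 35.9 + 33.8 + 31.8 + 26.4 + 14.5 + 17.5 + 18.3) / 11 = 30.4364
σ̂ = R̄ / d₂ = 30.4364 / 3.078 = 9.8884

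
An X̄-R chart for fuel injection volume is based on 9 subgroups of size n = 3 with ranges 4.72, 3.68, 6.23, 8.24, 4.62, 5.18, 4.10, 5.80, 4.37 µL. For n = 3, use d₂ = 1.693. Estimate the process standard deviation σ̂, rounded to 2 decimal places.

R̄ = (4.72 + 3.68 + 6.23 + 8.24 + 4.62 + 5.18 + 4.10 + 5.80 + 4.37) / 9 = 5.2156
σ̂ = R̄ / d₂ = 5.2156 / 1.693 = 3.0807

3.08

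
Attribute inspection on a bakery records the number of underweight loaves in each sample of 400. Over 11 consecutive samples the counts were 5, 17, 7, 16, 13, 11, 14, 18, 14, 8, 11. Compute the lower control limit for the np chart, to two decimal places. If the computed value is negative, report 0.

1.87

p̄ = Σdᵢ / (k·n) = 134 / (11 × 400) = 0.03045
LCL = np̄ − 3·√(np̄(1−p̄)) = 12.1818 − 3 × 3.4367 = 1.8718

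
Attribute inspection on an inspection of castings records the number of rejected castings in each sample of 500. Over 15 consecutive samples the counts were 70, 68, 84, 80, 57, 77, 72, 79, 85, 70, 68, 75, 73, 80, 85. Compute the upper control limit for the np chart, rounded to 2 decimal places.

p̄ = Σdᵢ / (k·n) = 1123 / (15 × 500) = 0.14973
UCL = np̄ + 3·√(np̄(1−p̄)) = 74.8667 + 3 × √(74.8667×0.85027) = 74.8667 + 3 × 7.9785 = 98.8022

98.80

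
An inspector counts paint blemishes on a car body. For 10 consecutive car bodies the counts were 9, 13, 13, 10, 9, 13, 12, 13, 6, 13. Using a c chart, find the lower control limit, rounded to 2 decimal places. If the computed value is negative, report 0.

1.11

c̄ = (9 + 13 + 13 + 10 + 9 + 13 + 12 + 13 + 6 + 13) / 10 = 111 / 10 = 11.1000
LCL = c̄ − 3√c̄ = 11.1000 − 3 × 3.3317 = 1.1050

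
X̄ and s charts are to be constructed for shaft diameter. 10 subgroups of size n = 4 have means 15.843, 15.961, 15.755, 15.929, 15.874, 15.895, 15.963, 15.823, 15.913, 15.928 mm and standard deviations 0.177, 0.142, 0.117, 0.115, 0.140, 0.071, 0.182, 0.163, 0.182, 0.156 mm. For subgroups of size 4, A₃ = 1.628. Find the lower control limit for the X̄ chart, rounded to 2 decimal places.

X̄̄ = (15.843 + 15.961 + 15.755 + 15.929 + 15.874 + 15.895 + 15.963 + 15.823 + 15.913 + 15.928) / 10 = 15.8884
s̄ = (0.177 + 0.142 + 0.117 + 0.115 + 0.140 + 0.071 + 0.182 + 0.163 + 0.182 + 0.156) / 10 = 0.1445
LCL = X̄̄ − A₃·s̄ = 15.8884 − 1.628 × 0.1445 = 15.6532

15.65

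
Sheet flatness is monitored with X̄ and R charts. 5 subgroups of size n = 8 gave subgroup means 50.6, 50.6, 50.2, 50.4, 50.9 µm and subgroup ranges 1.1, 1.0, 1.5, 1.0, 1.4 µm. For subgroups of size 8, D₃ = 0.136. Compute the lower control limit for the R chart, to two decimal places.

R̄ = (1.1 + 1.0 + 1.5 + 1.0 + 1.4) / 5 = 6.0000 / 5 = 1.2000
LCL_R = D₃·R̄ = 0.136 × 1.2000 = 0.1632

0.16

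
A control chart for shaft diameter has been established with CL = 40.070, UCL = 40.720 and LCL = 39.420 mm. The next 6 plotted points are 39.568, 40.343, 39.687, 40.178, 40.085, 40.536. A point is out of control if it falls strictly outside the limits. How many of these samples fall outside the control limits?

0

All 6 points lie within [39.420, 40.720].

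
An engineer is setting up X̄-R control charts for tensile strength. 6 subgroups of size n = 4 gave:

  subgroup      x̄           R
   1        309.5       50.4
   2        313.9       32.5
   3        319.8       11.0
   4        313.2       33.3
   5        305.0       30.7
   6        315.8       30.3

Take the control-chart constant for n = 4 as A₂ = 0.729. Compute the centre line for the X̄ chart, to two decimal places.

X̄̄ = (309.5 + 313.9 + 319.8 + 313.2 + 305.0 + 315.8) / 6 = 1877.2000 / 6 = 312.8667
CL = X̄̄ = 312.8667

312.87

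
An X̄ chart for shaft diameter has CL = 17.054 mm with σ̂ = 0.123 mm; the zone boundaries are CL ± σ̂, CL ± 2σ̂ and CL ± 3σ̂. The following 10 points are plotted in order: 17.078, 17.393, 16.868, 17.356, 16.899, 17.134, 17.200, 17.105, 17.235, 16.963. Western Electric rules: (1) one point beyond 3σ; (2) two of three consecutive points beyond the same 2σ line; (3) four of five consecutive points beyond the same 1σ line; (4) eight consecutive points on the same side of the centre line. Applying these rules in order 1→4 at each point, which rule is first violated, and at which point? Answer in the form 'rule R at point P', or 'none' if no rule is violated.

rule 2 at point 4

Zone of each point (C = within 1σ̂, B = 1σ̂–2σ̂, A = 2σ̂–3σ̂, * = beyond 3σ̂; sign = side of CL): 1:+C, 2:+A, 3:-B, 4:+A, 5:-B, 6:+C, 7:+B, 8:+C, 9:+B, 10:-C
Rule 2 (two of three consecutive points beyond the same 2σ limit) is satisfied at point 4.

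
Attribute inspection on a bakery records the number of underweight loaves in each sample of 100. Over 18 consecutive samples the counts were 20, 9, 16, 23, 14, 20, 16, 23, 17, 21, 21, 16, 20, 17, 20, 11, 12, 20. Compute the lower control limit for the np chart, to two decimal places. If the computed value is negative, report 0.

p̄ = Σdᵢ / (k·n) = 316 / (18 × 100) = 0.17556
LCL = np̄ − 3·√(np̄(1−p̄)) = 17.5556 − 3 × 3.8044 = 6.1423

6.14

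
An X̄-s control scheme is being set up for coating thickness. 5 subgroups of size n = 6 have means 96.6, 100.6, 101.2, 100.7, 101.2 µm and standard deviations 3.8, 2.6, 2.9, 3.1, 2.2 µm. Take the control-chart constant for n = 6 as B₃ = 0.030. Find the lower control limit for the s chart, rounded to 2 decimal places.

s̄ = (3.8 + 2.6 + 2.9 + 3.1 + 2.2) / 5 = 2.9200
LCL_s = B₃·s̄ = 0.030 × 2.9200 = 0.0876

0.09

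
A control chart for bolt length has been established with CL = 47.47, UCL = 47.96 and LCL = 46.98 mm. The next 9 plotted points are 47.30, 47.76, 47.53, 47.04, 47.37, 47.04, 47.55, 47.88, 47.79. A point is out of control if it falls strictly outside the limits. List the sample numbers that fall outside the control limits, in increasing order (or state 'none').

none

All 9 points lie within [46.98, 47.96].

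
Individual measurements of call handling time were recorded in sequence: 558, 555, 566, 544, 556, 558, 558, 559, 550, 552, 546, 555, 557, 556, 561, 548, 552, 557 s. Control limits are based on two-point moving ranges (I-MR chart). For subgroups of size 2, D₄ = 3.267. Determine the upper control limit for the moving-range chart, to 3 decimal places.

20.563

Moving ranges: 3, 11, 22, 12, 2, 0, 1, 9, 2, 6, 9, 2, 1, 5, 13, 4, 5; M̄R̄ = 107.0000 / 17 = 6.2941
UCL_MR = D₄·M̄R̄ = 3.267 × 6.2941 = 20.5629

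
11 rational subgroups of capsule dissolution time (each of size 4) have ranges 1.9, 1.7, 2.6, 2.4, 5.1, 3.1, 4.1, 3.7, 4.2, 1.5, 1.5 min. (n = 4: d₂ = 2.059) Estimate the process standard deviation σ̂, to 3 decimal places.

R̄ = (1.9 + 1.7 + 2.6 + 2.4 + 5.1 + 3.1 + 4.1 + 3.7 + 4.2 + 1.5 + 1.5) / 11 = 2.8909
σ̂ = R̄ / d₂ = 2.8909 / 2.059 = 1.4040

1.404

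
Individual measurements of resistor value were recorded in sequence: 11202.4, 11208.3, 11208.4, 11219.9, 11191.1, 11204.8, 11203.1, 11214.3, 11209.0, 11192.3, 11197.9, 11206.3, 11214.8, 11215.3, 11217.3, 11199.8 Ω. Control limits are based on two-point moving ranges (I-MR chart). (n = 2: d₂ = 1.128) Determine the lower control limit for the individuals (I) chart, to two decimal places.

11182.20

X̄ = (11202.4 + 11208.3 + 11208.4 + 11219.9 + 11191.1 + 11204.8 + 11203.1 + 11214.3 + 11209.0 + 11192.3 + 11197.9 + 11206.3 + 11214.8 + 11215.3 + 11217.3 + 11199.8) / 16 = 11206.5625
Moving ranges: 5.9, 0.1, 11.5, 28.8, 13.7, 1.7, 11.2, 5.3, 16.7, 5.6, 8.4, 8.5, 0.5, 2.0, 17.5; M̄R̄ = 137.4000 / 15 = 9.1600
LCL = X̄ − 3·M̄R̄/d₂ = 11206.5625 − 3 × 9.1600 / 1.128 = 11182.2008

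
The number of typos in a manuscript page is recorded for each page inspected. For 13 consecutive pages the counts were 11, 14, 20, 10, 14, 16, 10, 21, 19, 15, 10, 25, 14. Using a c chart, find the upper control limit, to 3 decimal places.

27.045

c̄ = (11 + 14 + 20 + 10 + 14 + 16 + 10 + 21 + 19 + 15 + 10 + 25 + 14) / 13 = 199 / 13 = 15.3077
UCL = c̄ + 3√c̄ = 15.3077 + 3 × √15.3077 = 15.3077 + 3 × 3.9125 = 27.0452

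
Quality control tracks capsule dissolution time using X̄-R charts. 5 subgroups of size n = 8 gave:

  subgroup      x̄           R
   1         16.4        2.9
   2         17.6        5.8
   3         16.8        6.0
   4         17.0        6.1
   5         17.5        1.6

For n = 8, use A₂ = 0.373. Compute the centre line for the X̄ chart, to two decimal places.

17.06

X̄̄ = (16.4 + 17.6 + 16.8 + 17.0 + 17.5) / 5 = 85.3000 / 5 = 17.0600
CL = X̄̄ = 17.0600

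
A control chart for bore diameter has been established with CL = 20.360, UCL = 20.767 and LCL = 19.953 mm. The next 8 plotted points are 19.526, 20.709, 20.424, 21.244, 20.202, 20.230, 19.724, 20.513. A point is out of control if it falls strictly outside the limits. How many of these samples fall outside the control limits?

Compare each point to [19.953, 20.767]: sample 1 = 19.526 < LCL; sample 4 = 21.244 > UCL; sample 7 = 19.724 < LCL.

3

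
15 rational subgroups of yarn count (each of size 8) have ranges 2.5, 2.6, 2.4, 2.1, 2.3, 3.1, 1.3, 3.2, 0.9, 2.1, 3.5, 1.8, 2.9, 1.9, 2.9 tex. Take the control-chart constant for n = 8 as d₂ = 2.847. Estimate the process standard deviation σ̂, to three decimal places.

R̄ = (2.5 + 2.6 + 2.4 + 2.1 + 2.3 + 3.1 + 1.3 + 3.2 + 0.9 + 2.1 + 3.5 + 1.8 + 2.9 + 1.9 + 2.9) / 15 = 2.3667
σ̂ = R̄ / d₂ = 2.3667 / 2.847 = 0.8313

0.831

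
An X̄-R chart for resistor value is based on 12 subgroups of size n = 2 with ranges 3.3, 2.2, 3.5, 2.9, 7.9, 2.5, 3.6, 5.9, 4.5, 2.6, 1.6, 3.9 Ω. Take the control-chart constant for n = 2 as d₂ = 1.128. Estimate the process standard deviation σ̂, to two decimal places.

3.28

R̄ = (3.3 + 2.2 + 3.5 + 2.9 + 7.9 + 2.5 + 3.6 + 5.9 + 4.5 + 2.6 + 1.6 + 3.9) / 12 = 3.7000
σ̂ = R̄ / d₂ = 3.7000 / 1.128 = 3.2801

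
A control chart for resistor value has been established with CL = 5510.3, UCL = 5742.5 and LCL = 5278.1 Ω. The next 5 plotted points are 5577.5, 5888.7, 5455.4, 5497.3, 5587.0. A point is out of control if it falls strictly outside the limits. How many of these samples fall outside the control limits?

Compare each point to [5278.1, 5742.5]: sample 2 = 5888.7 > UCL.

1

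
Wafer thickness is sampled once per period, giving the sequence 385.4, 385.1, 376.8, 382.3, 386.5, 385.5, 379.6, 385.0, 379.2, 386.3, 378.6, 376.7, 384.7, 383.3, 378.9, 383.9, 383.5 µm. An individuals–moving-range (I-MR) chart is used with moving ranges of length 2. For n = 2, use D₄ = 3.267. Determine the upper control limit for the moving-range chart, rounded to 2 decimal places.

Moving ranges: 0.3, 8.3, 5.5, 4.2, 1.0, 5.9, 5.4, 5.8, 7.1, 7.7, 1.9, 8.0, 1.4, 4.4, 5.0, 0.4; M̄R̄ = 72.3000 / 16 = 4.5187
UCL_MR = D₄·M̄R̄ = 3.267 × 4.5187 = 14.7628

14.76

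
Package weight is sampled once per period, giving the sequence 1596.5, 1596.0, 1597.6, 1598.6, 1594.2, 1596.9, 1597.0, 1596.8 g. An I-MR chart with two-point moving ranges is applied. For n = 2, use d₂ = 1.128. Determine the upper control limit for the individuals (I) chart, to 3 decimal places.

X̄ = (1596.5 + 1596.0 + 1597.6 + 1598.6 + 1594.2 + 1596.9 + 1597.0 + 1596.8) / 8 = 1596.7000
Moving ranges: 0.5, 1.6, 1.0, 4.4, 2.7, 0.1, 0.2; M̄R̄ = 10.5000 / 7 = 1.5000
UCL = X̄ + 3·M̄R̄/d₂ = 1596.7000 + 3 × 1.5000 / 1.128 = 1600.6894

1600.689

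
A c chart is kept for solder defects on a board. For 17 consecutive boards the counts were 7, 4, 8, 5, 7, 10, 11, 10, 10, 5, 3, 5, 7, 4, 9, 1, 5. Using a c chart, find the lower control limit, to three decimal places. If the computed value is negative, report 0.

0.000

c̄ = (7 + 4 + 8 + 5 + 7 + 10 + 11 + 10 + 10 + 5 + 3 + 5 + 7 + 4 + 9 + 1 + 5) / 17 = 111 / 17 = 6.5294
LCL = c̄ − 3√c̄ = 6.5294 − 3 × 2.5553 = -1.1364 → 0 (cannot be negative)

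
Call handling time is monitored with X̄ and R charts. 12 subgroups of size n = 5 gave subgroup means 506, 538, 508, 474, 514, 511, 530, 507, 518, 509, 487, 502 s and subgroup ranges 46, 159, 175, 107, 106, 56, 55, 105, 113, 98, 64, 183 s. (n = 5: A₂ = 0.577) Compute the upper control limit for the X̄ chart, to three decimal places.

X̄̄ = (506 + 538 + 508 + 474 + 514 + 511 + 530 + 507 + 518 + 509 + 487 + 502) / 12 = 6104.0000 / 12 = 508.6667
R̄ = (46 + 159 + 175 + 107 + 106 + 56 + 55 + 105 + 113 + 98 + 64 + 183) / 12 = 1267.0000 / 12 = 105.5833
UCL = X̄̄ + A₂·R̄ = 508.6667 + 0.577 × 105.5833 = 569.5883

569.588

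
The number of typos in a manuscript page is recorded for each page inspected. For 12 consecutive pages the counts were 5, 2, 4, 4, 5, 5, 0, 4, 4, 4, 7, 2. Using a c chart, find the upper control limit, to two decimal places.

c̄ = (5 + 2 + 4 + 4 + 5 + 5 + 0 + 4 + 4 + 4 + 7 + 2) / 12 = 46 / 12 = 3.8333
UCL = c̄ + 3√c̄ = 3.8333 + 3 × √3.8333 = 3.8333 + 3 × 1.9579 = 9.7070

9.71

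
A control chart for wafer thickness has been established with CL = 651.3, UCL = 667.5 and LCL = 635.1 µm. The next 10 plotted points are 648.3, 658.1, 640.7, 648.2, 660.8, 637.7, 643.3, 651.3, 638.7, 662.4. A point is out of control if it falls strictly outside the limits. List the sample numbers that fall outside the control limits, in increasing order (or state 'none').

All 10 points lie within [635.1, 667.5].

none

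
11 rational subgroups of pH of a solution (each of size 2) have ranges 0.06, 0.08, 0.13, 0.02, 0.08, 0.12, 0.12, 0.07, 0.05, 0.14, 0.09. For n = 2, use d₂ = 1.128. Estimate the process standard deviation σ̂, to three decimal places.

R̄ = (0.06 + 0.08 + 0.13 + 0.02 + 0.08 + 0.12 + 0.12 + 0.07 + 0.05 + 0.14 + 0.09) / 11 = 0.0873
σ̂ = R̄ / d₂ = 0.0873 / 1.128 = 0.0774

0.077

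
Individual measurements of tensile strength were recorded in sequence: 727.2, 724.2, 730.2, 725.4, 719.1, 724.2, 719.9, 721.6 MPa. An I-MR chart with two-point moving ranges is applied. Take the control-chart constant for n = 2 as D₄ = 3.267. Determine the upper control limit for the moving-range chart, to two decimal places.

Moving ranges: 3.0, 6.0, 4.8, 6.3, 5.1, 4.3, 1.7; M̄R̄ = 31.2000 / 7 = 4.4571
UCL_MR = D₄·M̄R̄ = 3.267 × 4.4571 = 14.5615

14.56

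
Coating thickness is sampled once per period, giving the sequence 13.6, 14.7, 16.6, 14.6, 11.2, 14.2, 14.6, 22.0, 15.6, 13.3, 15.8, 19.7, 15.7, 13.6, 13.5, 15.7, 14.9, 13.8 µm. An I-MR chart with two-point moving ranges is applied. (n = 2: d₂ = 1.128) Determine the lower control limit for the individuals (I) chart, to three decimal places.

X̄ = (13.6 + 14.7 + 16.6 + 14.6 + 11.2 + 14.2 + 14.6 + 22.0 + 15.6 + 13.3 + 15.8 + 19.7 + 15.7 + 13.6 + 13.5 + 15.7 + 14.9 + 13.8) / 18 = 15.1722
Moving ranges: 1.1, 1.9, 2.0, 3.4, 3.0, 0.4, 7.4, 6.4, 2.3, 2.5, 3.9, 4.0, 2.1, 0.1, 2.2, 0.8, 1.1; M̄R̄ = 44.6000 / 17 = 2.6235
LCL = X̄ − 3·M̄R̄/d₂ = 15.1722 − 3 × 2.6235 / 1.128 = 8.1948

8.195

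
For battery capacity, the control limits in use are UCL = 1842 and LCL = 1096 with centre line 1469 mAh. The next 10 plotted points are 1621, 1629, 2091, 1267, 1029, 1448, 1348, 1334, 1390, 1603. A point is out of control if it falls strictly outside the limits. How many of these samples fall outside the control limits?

2

Compare each point to [1096, 1842]: sample 3 = 2091 > UCL; sample 5 = 1029 < LCL.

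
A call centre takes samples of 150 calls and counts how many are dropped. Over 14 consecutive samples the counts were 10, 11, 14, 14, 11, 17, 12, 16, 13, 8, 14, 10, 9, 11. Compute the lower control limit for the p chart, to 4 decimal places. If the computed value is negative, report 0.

0.0141

p̄ = Σdᵢ / (k·n) = 170 / (14 × 150) = 0.08095
LCL = p̄ − 3·√(p̄(1−p̄)/n) = 0.08095 − 3 × 0.02227 = 0.01414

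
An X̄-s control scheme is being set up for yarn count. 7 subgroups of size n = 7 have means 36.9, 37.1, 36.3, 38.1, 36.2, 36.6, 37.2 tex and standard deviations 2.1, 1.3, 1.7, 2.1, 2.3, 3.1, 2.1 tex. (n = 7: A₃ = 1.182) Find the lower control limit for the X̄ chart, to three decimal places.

X̄̄ = (36.9 + 37.1 + 36.3 + 38.1 + 36.2 + 36.6 + 37.2) / 7 = 36.9143
s̄ = (2.1 + 1.3 + 1.7 + 2.1 + 2.3 + 3.1 + 2.1) / 7 = 2.1000
LCL = X̄̄ − A₃·s̄ = 36.9143 − 1.182 × 2.1000 = 34.4321

34.432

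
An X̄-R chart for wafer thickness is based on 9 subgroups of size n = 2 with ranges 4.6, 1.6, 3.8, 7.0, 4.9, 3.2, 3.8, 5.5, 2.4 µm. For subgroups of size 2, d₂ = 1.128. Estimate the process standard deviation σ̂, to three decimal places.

R̄ = (4.6 + 1.6 + 3.8 + 7.0 + 4.9 + 3.2 + 3.8 + 5.5 + 2.4) / 9 = 4.0889
σ̂ = R̄ / d₂ = 4.0889 / 1.128 = 3.6249

3.625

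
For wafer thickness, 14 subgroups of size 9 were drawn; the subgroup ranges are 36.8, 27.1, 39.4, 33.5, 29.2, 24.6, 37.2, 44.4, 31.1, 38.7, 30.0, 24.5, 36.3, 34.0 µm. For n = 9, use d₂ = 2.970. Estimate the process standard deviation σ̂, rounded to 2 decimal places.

R̄ = (36.8 + 27.1 + 39.4 + 33.5 + 29.2 + 24.6 + 37.2 + 44.4 + 31.1 + 38.7 + 30.0 + 24.5 + 36.3 + 34.0) / 14 = 33.3429
σ̂ = R̄ / d₂ = 33.3429 / 2.970 = 11.2266

11.23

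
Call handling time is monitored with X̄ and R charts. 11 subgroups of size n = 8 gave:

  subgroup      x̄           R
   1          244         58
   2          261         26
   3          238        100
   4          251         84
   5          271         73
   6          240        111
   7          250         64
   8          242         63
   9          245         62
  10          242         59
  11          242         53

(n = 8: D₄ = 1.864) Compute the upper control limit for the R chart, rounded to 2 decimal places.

R̄ = (58 + 26 + 100 + 84 + 73 + 111 + 64 + 63 + 62 + 59 + 53) / 11 = 753.0000 / 11 = 68.4545
UCL_R = D₄·R̄ = 1.864 × 68.4545 = 127.5993

127.60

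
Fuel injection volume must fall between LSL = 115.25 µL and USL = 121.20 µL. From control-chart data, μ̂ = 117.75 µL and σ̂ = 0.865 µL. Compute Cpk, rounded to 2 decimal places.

Cpu = (USL − μ̂) / (3σ̂) = (121.20 − 117.75) / (3 × 0.865) = 1.3295; Cpl = (μ̂ − LSL) / (3σ̂) = (117.75 − 115.25) / (3 × 0.865) = 0.9634; Cpk = min(Cpu, Cpl) = 0.9634

0.96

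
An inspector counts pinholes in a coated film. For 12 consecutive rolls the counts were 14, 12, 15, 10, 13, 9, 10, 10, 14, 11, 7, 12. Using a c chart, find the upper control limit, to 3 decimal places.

c̄ = (14 + 12 + 15 + 10 + 13 + 9 + 10 + 10 + 14 + 11 + 7 + 12) / 12 = 137 / 12 = 11.4167
UCL = c̄ + 3√c̄ = 11.4167 + 3 × √11.4167 = 11.4167 + 3 × 3.3789 = 21.5532

21.553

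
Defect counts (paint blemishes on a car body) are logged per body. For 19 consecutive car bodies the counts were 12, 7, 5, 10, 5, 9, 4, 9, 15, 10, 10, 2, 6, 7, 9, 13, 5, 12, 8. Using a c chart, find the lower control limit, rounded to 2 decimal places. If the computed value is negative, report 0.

0.00

c̄ = (12 + 7 + 5 + 10 + 5 + 9 + 4 + 9 + 15 + 10 + 10 + 2 + 6 + 7 + 9 + 13 + 5 + 12 + 8) / 19 = 158 / 19 = 8.3158
LCL = c̄ − 3√c̄ = 8.3158 − 3 × 2.8837 = -0.3353 → 0 (cannot be negative)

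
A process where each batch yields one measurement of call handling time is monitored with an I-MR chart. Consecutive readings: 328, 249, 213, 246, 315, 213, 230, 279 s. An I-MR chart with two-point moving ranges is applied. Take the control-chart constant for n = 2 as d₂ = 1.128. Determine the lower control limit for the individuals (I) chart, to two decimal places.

112.85

X̄ = (328 + 249 + 213 + 246 + 315 + 213 + 230 + 279) / 8 = 259.1250
Moving ranges: 79, 36, 33, 69, 102, 17, 49; M̄R̄ = 385.0000 / 7 = 55.0000
LCL = X̄ − 3·M̄R̄/d₂ = 259.1250 − 3 × 55.0000 / 1.128 = 112.8484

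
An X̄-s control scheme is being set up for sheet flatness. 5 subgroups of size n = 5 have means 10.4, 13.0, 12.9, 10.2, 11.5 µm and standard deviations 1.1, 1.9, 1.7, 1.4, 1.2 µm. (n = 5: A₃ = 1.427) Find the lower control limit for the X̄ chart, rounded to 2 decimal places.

9.52

X̄̄ = (10.4 + 13.0 + 12.9 + 10.2 + 11.5) / 5 = 11.6000
s̄ = (1.1 + 1.9 + 1.7 + 1.4 + 1.2) / 5 = 1.4600
LCL = X̄̄ − A₃·s̄ = 11.6000 − 1.427 × 1.4600 = 9.5166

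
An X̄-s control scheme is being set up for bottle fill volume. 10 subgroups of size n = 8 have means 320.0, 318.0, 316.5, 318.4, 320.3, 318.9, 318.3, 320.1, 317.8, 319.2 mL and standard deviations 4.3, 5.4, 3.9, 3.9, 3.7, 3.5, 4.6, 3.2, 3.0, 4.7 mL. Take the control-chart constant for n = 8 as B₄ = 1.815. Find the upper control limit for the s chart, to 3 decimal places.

7.296

s̄ = (4.3 + 5.4 + 3.9 + 3.9 + 3.7 + 3.5 + 4.6 + 3.2 + 3.0 + 4.7) / 10 = 4.0200
UCL_s = B₄·s̄ = 1.815 × 4.0200 = 7.2963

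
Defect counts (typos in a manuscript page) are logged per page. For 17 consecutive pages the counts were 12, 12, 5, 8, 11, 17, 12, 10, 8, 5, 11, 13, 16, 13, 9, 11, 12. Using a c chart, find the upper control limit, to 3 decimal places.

c̄ = (12 + 12 + 5 + 8 + 11 + 17 + 12 + 10 + 8 + 5 + 11 + 13 + 16 + 13 + 9 + 11 + 12) / 17 = 185 / 17 = 10.8824
UCL = c̄ + 3√c̄ = 10.8824 + 3 × √10.8824 = 10.8824 + 3 × 3.2988 = 20.7789

20.779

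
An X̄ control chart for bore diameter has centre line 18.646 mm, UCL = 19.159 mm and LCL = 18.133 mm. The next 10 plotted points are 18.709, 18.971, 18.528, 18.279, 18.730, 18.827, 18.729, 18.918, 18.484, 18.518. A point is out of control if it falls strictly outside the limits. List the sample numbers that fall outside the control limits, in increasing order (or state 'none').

All 10 points lie within [18.133, 19.159].

none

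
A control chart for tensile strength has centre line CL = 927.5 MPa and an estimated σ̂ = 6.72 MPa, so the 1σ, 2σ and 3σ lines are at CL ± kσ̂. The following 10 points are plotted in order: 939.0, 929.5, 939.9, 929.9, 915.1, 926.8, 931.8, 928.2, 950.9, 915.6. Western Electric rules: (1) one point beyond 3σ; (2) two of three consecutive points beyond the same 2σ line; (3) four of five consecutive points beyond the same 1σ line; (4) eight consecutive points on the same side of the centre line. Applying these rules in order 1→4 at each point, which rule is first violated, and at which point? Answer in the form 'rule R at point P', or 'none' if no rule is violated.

rule 1 at point 9

Zone of each point (C = within 1σ̂, B = 1σ̂–2σ̂, A = 2σ̂–3σ̂, * = beyond 3σ̂; sign = side of CL): 1:+B, 2:+C, 3:+B, 4:+C, 5:-B, 6:-C, 7:+C, 8:+C, 9:+*, 10:-B
Rule 1 (one point beyond the 3σ limits) is satisfied at point 9.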